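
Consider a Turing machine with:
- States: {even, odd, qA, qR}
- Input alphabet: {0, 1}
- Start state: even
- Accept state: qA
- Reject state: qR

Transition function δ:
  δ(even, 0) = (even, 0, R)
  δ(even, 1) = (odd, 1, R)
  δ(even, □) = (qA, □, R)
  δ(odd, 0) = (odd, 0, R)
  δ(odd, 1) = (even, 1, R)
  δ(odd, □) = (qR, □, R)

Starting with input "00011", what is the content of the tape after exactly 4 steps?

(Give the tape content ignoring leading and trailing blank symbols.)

Execution trace:
Initial: [even]00011
Step 1: δ(even, 0) = (even, 0, R) → 0[even]0011
Step 2: δ(even, 0) = (even, 0, R) → 00[even]011
Step 3: δ(even, 0) = (even, 0, R) → 000[even]11
Step 4: δ(even, 1) = (odd, 1, R) → 0001[odd]1

After 4 steps, the tape (ignoring leading/trailing blanks) is: 00011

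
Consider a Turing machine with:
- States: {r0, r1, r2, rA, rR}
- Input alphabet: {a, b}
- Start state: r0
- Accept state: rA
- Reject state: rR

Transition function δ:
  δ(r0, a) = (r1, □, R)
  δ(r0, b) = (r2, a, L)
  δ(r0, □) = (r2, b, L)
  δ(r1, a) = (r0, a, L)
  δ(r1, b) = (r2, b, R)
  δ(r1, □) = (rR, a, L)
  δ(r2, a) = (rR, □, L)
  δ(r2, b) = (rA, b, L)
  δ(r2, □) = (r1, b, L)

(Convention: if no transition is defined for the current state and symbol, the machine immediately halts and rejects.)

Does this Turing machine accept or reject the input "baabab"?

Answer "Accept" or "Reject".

Execution trace:
Initial: [r0]baabab
Step 1: δ(r0, b) = (r2, a, L) → [r2]□aaabab
Step 2: δ(r2, □) = (r1, b, L) → [r1]□baaabab
Step 3: δ(r1, □) = (rR, a, L) → [rR]□abaaabab

The machine reaches the reject state rR and halts.

Answer: Reject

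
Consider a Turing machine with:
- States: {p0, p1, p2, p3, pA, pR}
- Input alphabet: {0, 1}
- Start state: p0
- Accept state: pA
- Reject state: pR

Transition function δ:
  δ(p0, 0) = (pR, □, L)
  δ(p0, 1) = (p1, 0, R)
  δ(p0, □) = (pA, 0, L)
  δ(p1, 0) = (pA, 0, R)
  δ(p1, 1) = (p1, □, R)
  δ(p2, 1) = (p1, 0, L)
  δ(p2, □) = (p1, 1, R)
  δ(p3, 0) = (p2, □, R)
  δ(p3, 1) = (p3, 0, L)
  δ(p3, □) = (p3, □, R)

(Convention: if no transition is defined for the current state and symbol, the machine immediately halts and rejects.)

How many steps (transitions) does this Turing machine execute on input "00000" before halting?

Execution trace:
Initial: [p0]00000
Step 1: δ(p0, 0) = (pR, □, L) → [pR]□□0000

The machine reaches the reject state pR and halts.

The machine executed 1 step before halting.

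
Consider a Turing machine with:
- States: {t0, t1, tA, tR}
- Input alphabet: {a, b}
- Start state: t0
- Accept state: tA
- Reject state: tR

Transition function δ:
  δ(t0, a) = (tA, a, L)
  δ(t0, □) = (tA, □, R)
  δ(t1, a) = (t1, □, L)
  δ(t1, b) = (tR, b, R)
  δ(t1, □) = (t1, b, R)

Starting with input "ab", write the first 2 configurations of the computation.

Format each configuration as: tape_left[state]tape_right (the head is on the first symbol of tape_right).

Transitions applied:
Step 1: δ(t0, a) = (tA, a, L)

The first 2 configurations are:
[t0]ab ⊢ [tA]□ab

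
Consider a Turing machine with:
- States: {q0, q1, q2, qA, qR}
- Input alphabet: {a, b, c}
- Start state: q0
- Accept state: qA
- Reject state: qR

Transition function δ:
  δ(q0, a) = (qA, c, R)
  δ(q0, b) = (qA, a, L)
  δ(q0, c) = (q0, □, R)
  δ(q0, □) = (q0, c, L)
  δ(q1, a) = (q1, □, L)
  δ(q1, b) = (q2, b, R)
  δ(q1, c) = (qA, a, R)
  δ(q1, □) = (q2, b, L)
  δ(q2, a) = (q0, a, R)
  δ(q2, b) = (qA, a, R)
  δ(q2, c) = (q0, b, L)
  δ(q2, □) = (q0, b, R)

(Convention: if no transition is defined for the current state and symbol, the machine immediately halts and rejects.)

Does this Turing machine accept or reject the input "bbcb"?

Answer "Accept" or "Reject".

Execution trace:
Initial: [q0]bbcb
Step 1: δ(q0, b) = (qA, a, L) → [qA]□abcb

The machine reaches the accept state qA and halts.

Answer: Accept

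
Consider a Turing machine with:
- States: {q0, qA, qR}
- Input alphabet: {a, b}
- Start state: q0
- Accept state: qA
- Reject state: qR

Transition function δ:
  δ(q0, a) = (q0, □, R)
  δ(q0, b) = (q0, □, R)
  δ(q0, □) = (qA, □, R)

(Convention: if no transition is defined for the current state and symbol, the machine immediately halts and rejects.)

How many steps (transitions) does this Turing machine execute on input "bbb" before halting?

Execution trace:
Initial: [q0]bbb
Step 1: δ(q0, b) = (q0, □, R) → □[q0]bb
Step 2: δ(q0, b) = (q0, □, R) → □□[q0]b
Step 3: δ(q0, b) = (q0, □, R) → □□□[q0]□
Step 4: δ(q0, □) = (qA, □, R) → □□□□[qA]□

The machine reaches the accept state qA and halts.

The machine executed 4 steps before halting.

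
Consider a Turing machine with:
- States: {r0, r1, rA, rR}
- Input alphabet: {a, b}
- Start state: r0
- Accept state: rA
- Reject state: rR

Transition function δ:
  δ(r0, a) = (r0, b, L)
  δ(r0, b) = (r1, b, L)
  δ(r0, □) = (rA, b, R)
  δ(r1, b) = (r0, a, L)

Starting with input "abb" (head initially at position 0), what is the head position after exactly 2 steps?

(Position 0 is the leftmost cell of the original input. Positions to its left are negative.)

Execution trace (head position shown):
Step 0: [r0]abb  (head at position 0)
Step 1: move left → [r0]□bbb  (head at position -1)
Step 2: move right → b[rA]bbb  (head at position 0)

After 2 steps, the head is at position 0.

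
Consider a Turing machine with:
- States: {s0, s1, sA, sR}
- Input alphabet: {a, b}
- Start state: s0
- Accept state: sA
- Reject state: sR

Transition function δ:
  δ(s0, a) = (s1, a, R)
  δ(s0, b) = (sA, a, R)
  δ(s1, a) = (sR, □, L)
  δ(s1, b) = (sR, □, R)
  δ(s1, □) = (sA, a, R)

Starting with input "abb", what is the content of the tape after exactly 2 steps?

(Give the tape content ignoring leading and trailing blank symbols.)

Execution trace:
Initial: [s0]abb
Step 1: δ(s0, a) = (s1, a, R) → a[s1]bb
Step 2: δ(s1, b) = (sR, □, R) → a□[sR]b

The machine reaches the reject state sR and halts.

After 2 steps, the tape (ignoring leading/trailing blanks) is: a□b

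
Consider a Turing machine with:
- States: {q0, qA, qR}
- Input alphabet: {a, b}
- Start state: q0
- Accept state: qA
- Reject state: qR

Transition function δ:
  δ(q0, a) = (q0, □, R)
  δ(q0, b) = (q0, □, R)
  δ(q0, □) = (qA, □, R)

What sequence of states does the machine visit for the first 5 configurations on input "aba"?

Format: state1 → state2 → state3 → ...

Execution trace:
Initial: [q0]aba
Step 1: δ(q0, a) = (q0, □, R) → □[q0]ba
Step 2: δ(q0, b) = (q0, □, R) → □□[q0]a
Step 3: δ(q0, a) = (q0, □, R) → □□□[q0]□
Step 4: δ(q0, □) = (qA, □, R) → □□□□[qA]□

The machine reaches the accept state qA and halts.

State sequence: q0 → q0 → q0 → q0 → qA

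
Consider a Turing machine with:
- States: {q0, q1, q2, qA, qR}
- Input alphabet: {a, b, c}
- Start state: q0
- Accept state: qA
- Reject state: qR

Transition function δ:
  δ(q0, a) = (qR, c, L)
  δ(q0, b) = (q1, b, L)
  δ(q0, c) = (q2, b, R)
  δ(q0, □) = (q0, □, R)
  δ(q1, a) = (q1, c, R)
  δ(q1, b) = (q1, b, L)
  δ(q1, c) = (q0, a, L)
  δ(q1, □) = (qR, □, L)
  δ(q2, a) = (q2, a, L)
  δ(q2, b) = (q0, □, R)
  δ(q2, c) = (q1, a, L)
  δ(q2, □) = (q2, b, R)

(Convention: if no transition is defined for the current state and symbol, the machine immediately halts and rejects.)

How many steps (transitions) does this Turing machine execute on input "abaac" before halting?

Execution trace:
Initial: [q0]abaac
Step 1: δ(q0, a) = (qR, c, L) → [qR]□cbaac

The machine reaches the reject state qR and halts.

The machine executed 1 step before halting.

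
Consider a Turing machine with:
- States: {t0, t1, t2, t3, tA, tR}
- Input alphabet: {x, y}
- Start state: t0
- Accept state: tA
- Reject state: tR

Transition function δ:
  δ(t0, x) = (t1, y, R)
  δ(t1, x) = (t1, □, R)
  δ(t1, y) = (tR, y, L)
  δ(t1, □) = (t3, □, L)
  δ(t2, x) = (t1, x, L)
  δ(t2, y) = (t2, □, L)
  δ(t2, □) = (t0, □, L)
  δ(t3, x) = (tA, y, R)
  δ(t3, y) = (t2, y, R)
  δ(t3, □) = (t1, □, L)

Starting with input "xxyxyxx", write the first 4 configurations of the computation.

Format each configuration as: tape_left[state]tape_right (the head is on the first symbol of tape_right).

Transitions applied:
Step 1: δ(t0, x) = (t1, y, R)
Step 2: δ(t1, x) = (t1, □, R)
Step 3: δ(t1, y) = (tR, y, L)

The first 4 configurations are:
[t0]xxyxyxx ⊢ y[t1]xyxyxx ⊢ y□[t1]yxyxx ⊢ y[tR]□yxyxx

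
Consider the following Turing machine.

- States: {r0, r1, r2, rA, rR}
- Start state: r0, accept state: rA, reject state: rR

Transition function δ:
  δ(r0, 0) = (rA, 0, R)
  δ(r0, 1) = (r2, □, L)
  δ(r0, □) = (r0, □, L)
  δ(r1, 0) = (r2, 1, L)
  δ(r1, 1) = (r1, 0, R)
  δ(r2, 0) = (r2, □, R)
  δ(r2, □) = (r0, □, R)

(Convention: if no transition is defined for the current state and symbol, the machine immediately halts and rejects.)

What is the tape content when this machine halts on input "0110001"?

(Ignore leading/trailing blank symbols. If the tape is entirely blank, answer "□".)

Execution trace:
Initial: [r0]0110001
Step 1: δ(r0, 0) = (rA, 0, R) → 0[rA]110001

The machine reaches the accept state rA and halts.

Final tape (ignoring leading/trailing blanks): 0110001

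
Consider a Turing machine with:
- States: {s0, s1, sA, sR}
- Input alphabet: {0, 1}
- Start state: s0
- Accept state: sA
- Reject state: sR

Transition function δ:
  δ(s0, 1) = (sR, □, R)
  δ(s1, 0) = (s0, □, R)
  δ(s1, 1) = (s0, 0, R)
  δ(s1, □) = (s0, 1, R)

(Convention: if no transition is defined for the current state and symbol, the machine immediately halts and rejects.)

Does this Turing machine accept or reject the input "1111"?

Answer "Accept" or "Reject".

Execution trace:
Initial: [s0]1111
Step 1: δ(s0, 1) = (sR, □, R) → □[sR]111

The machine reaches the reject state sR and halts.

Answer: Reject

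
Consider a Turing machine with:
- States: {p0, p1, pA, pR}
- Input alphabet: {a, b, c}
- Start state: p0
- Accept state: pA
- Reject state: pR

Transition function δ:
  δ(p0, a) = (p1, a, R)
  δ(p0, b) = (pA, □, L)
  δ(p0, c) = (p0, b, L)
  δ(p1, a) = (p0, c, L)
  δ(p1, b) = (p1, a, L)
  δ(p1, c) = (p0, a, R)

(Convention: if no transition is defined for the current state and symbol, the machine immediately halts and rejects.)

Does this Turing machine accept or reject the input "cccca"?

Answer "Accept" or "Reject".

Execution trace:
Initial: [p0]cccca
Step 1: δ(p0, c) = (p0, b, L) → [p0]□bccca

No transition is defined for δ(p0, □). By convention the machine halts and rejects.

Answer: Reject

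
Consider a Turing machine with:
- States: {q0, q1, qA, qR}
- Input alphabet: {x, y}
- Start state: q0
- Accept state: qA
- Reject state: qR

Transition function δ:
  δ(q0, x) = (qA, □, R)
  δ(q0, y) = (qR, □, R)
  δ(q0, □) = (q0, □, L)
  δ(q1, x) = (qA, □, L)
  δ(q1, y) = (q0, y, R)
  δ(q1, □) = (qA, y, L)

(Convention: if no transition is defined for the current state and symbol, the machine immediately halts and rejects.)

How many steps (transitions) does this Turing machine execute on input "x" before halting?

Execution trace:
Initial: [q0]x
Step 1: δ(q0, x) = (qA, □, R) → □[qA]□

The machine reaches the accept state qA and halts.

The machine executed 1 step before halting.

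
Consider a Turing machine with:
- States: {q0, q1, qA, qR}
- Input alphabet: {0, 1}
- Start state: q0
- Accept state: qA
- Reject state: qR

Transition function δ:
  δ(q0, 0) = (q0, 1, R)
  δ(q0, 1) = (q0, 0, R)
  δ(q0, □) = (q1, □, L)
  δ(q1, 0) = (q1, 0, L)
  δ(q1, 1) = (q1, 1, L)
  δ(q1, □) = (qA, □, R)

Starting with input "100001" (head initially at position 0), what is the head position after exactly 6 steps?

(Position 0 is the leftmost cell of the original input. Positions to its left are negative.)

Execution trace (head position shown):
Step 0: [q0]100001  (head at position 0)
Step 1: move right → 0[q0]00001  (head at position 1)
Step 2: move right → 01[q0]0001  (head at position 2)
Step 3: move right → 011[q0]001  (head at position 3)
Step 4: move right → 0111[q0]01  (head at position 4)
Step 5: move right → 01111[q0]1  (head at position 5)
Step 6: move right → 011110[q0]□  (head at position 6)

After 6 steps, the head is at position 6.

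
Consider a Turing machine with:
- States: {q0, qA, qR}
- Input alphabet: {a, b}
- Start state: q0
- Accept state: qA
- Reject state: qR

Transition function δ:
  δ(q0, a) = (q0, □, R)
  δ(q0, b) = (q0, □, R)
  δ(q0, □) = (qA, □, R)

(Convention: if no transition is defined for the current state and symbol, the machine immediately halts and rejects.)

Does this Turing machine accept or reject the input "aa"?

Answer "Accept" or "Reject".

Execution trace:
Initial: [q0]aa
Step 1: δ(q0, a) = (q0, □, R) → □[q0]a
Step 2: δ(q0, a) = (q0, □, R) → □□[q0]□
Step 3: δ(q0, □) = (qA, □, R) → □□□[qA]□

The machine reaches the accept state qA and halts.

Answer: Accept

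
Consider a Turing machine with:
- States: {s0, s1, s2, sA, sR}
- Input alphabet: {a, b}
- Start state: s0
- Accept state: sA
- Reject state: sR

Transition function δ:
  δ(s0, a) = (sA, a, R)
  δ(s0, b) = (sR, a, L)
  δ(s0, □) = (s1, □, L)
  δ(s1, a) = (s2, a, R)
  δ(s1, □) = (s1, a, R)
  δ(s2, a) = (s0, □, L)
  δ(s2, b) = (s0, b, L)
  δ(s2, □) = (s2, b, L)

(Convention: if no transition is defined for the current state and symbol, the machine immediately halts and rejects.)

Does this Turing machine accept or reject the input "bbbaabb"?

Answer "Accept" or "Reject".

Execution trace:
Initial: [s0]bbbaabb
Step 1: δ(s0, b) = (sR, a, L) → [sR]□abbaabb

The machine reaches the reject state sR and halts.

Answer: Reject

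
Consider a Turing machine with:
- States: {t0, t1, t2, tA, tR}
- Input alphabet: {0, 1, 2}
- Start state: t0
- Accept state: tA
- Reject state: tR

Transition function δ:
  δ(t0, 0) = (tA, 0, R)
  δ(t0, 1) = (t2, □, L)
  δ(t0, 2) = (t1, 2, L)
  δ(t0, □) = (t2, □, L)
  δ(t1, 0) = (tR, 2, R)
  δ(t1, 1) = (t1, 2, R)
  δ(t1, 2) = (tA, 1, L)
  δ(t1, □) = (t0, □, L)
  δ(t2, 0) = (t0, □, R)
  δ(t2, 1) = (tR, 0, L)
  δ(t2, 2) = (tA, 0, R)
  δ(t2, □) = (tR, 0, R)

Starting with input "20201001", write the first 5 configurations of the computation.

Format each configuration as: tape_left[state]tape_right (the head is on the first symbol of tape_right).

Transitions applied:
Step 1: δ(t0, 2) = (t1, 2, L)
Step 2: δ(t1, □) = (t0, □, L)
Step 3: δ(t0, □) = (t2, □, L)
Step 4: δ(t2, □) = (tR, 0, R)

The first 5 configurations are:
[t0]20201001 ⊢ [t1]□20201001 ⊢ [t0]□□20201001 ⊢ [t2]□□□20201001 ⊢ 0[tR]□□20201001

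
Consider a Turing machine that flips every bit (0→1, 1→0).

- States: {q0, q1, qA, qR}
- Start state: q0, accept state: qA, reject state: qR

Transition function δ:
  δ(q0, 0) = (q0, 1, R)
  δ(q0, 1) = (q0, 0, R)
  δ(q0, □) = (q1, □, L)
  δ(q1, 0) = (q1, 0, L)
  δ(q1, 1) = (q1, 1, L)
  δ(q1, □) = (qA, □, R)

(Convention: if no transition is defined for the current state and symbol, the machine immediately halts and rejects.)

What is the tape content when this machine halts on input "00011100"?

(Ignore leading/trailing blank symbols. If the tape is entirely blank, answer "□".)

Execution trace:
Initial: [q0]00011100
Step 1: δ(q0, 0) = (q0, 1, R) → 1[q0]0011100
Step 2: δ(q0, 0) = (q0, 1, R) → 11[q0]011100
Step 3: δ(q0, 0) = (q0, 1, R) → 111[q0]11100
Step 4: δ(q0, 1) = (q0, 0, R) → 1110[q0]1100
Step 5: δ(q0, 1) = (q0, 0, R) → 11100[q0]100
Step 6: δ(q0, 1) = (q0, 0, R) → 111000[q0]00
Step 7: δ(q0, 0) = (q0, 1, R) → 1110001[q0]0
Step 8: δ(q0, 0) = (q0, 1, R) → 11100011[q0]□
Step 9: δ(q0, □) = (q1, □, L) → 1110001[q1]1□
Step 10: δ(q1, 1) = (q1, 1, L) → 111000[q1]11□
Step 11: δ(q1, 1) = (q1, 1, L) → 11100[q1]011□
Step 12: δ(q1, 0) = (q1, 0, L) → 1110[q1]0011□
Step 13: δ(q1, 0) = (q1, 0, L) → 111[q1]00011□
Step 14: δ(q1, 0) = (q1, 0, L) → 11[q1]100011□
Step 15: δ(q1, 1) = (q1, 1, L) → 1[q1]1100011□
Step 16: δ(q1, 1) = (q1, 1, L) → [q1]11100011□
Step 17: δ(q1, 1) = (q1, 1, L) → [q1]□11100011□
Step 18: δ(q1, □) = (qA, □, R) → □[qA]11100011□

The machine reaches the accept state qA and halts.

Final tape (ignoring leading/trailing blanks): 11100011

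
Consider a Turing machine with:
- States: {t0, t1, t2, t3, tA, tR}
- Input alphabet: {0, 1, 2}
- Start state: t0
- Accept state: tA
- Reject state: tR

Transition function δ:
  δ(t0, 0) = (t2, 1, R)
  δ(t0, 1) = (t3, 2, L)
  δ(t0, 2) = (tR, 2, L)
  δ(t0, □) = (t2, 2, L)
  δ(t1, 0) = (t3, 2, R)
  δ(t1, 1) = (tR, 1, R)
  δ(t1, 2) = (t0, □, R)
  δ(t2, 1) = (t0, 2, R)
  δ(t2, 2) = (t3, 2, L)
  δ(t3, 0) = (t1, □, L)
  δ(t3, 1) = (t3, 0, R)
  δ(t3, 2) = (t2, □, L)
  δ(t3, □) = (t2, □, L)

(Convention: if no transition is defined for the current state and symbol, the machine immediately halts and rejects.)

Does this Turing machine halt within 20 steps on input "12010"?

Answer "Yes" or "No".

Execution trace:
Initial: [t0]12010
Step 1: δ(t0, 1) = (t3, 2, L) → [t3]□22010
Step 2: δ(t3, □) = (t2, □, L) → [t2]□□22010

No transition is defined for δ(t2, □). By convention the machine halts and rejects.
The machine halted after 2 steps (within the 20-step bound).

Answer: Yes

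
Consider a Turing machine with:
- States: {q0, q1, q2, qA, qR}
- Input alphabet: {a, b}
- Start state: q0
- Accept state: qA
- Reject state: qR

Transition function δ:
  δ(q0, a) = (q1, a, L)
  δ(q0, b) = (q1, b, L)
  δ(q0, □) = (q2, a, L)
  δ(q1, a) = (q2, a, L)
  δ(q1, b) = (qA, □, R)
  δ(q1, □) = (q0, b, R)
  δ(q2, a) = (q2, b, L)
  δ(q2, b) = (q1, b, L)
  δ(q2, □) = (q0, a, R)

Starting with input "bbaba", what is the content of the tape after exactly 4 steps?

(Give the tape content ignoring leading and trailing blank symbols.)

Execution trace:
Initial: [q0]bbaba
Step 1: δ(q0, b) = (q1, b, L) → [q1]□bbaba
Step 2: δ(q1, □) = (q0, b, R) → b[q0]bbaba
Step 3: δ(q0, b) = (q1, b, L) → [q1]bbbaba
Step 4: δ(q1, b) = (qA, □, R) → □[qA]bbaba

The machine reaches the accept state qA and halts.

After 4 steps, the tape (ignoring leading/trailing blanks) is: bbaba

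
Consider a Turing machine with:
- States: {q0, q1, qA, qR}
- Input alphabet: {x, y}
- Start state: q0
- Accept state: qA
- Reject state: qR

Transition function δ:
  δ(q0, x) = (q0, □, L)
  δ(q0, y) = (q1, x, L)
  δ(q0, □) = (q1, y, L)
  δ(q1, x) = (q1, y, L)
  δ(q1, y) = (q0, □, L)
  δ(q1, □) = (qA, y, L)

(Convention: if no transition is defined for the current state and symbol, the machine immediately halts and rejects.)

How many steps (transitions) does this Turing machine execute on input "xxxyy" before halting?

Execution trace:
Initial: [q0]xxxyy
Step 1: δ(q0, x) = (q0, □, L) → [q0]□□xxyy
Step 2: δ(q0, □) = (q1, y, L) → [q1]□y□xxyy
Step 3: δ(q1, □) = (qA, y, L) → [qA]□yy□xxyy

The machine reaches the accept state qA and halts.

The machine executed 3 steps before halting.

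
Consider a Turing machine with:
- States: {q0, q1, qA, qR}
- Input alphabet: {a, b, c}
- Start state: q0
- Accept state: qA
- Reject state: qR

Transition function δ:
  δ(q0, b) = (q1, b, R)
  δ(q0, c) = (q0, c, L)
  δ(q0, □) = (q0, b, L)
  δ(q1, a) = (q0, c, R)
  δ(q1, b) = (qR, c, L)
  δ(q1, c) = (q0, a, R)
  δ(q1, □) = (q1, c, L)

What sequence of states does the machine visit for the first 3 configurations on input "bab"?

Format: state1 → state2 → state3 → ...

Execution trace:
Initial: [q0]bab
Step 1: δ(q0, b) = (q1, b, R) → b[q1]ab
Step 2: δ(q1, a) = (q0, c, R) → bc[q0]b

State sequence: q0 → q1 → q0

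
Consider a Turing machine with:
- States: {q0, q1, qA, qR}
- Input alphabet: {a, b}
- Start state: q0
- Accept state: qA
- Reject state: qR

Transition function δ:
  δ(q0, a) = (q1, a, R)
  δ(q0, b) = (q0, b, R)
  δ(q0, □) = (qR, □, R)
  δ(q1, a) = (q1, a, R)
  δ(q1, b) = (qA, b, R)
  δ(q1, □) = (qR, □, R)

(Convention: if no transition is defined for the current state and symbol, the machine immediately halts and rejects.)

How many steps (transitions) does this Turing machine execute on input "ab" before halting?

Execution trace:
Initial: [q0]ab
Step 1: δ(q0, a) = (q1, a, R) → a[q1]b
Step 2: δ(q1, b) = (qA, b, R) → ab[qA]□

The machine reaches the accept state qA and halts.

The machine executed 2 steps before halting.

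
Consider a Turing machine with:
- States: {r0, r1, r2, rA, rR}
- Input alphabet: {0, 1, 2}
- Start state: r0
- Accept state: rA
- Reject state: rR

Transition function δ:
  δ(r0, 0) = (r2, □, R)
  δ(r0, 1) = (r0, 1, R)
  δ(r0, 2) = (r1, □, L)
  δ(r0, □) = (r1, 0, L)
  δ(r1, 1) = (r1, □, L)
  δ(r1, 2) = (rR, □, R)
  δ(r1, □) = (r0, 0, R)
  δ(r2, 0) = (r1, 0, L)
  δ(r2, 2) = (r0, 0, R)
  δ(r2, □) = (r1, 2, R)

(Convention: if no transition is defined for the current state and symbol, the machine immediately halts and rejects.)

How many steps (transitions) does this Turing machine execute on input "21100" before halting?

Execution trace:
Initial: [r0]21100
Step 1: δ(r0, 2) = (r1, □, L) → [r1]□□1100
Step 2: δ(r1, □) = (r0, 0, R) → 0[r0]□1100
Step 3: δ(r0, □) = (r1, 0, L) → [r1]001100

No transition is defined for δ(r1, 0). By convention the machine halts and rejects.

The machine executed 3 steps before halting.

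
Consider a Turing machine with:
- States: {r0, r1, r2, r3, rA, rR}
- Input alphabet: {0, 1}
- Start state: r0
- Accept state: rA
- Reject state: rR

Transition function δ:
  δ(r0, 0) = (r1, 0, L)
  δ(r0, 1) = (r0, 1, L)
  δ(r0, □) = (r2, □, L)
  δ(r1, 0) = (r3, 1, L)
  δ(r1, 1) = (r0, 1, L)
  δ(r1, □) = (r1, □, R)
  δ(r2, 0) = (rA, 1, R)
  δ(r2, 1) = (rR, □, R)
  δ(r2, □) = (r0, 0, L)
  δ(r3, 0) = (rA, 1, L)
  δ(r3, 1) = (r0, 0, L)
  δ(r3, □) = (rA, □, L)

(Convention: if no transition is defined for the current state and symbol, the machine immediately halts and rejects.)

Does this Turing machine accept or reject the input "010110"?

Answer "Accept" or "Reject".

Execution trace:
Initial: [r0]010110
Step 1: δ(r0, 0) = (r1, 0, L) → [r1]□010110
Step 2: δ(r1, □) = (r1, □, R) → □[r1]010110
Step 3: δ(r1, 0) = (r3, 1, L) → [r3]□110110
Step 4: δ(r3, □) = (rA, □, L) → [rA]□□110110

The machine reaches the accept state rA and halts.

Answer: Accept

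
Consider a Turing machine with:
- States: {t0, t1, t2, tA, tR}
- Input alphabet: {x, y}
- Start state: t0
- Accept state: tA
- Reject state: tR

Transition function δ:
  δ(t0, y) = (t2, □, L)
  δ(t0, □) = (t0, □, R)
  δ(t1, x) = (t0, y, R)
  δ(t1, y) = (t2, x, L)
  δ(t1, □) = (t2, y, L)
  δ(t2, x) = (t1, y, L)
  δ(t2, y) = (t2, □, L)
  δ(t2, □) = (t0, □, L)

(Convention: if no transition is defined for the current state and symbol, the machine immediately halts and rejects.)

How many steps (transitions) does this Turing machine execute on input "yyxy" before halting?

Execution trace:
Initial: [t0]yyxy
Step 1: δ(t0, y) = (t2, □, L) → [t2]□□yxy
Step 2: δ(t2, □) = (t0, □, L) → [t0]□□□yxy
Step 3: δ(t0, □) = (t0, □, R) → □[t0]□□yxy
Step 4: δ(t0, □) = (t0, □, R) → □□[t0]□yxy
Step 5: δ(t0, □) = (t0, □, R) → □□□[t0]yxy
Step 6: δ(t0, y) = (t2, □, L) → □□[t2]□□xy
Step 7: δ(t2, □) = (t0, □, L) → □[t0]□□□xy
Step 8: δ(t0, □) = (t0, □, R) → □□[t0]□□xy
Step 9: δ(t0, □) = (t0, □, R) → □□□[t0]□xy
Step 10: δ(t0, □) = (t0, □, R) → □□□□[t0]xy

No transition is defined for δ(t0, x). By convention the machine halts and rejects.

The machine executed 10 steps before halting.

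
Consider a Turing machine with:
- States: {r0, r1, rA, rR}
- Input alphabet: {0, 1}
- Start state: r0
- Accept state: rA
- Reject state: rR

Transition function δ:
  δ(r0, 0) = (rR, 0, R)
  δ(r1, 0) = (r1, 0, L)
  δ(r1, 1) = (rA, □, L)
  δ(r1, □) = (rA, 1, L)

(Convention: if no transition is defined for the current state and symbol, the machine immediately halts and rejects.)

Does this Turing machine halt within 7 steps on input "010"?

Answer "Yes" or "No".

Execution trace:
Initial: [r0]010
Step 1: δ(r0, 0) = (rR, 0, R) → 0[rR]10

The machine reaches the reject state rR and halts.
The machine halted after 1 step (within the 7-step bound).

Answer: Yes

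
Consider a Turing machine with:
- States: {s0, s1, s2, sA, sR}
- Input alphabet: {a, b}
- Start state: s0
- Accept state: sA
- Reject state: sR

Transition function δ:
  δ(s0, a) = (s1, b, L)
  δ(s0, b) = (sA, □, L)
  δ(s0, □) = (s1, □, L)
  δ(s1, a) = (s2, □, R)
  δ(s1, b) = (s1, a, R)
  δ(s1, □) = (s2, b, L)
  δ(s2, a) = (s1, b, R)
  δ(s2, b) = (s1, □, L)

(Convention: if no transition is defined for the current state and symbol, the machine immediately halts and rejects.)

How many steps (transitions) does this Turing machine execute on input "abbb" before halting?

Execution trace:
Initial: [s0]abbb
Step 1: δ(s0, a) = (s1, b, L) → [s1]□bbbb
Step 2: δ(s1, □) = (s2, b, L) → [s2]□bbbbb

No transition is defined for δ(s2, □). By convention the machine halts and rejects.

The machine executed 2 steps before halting.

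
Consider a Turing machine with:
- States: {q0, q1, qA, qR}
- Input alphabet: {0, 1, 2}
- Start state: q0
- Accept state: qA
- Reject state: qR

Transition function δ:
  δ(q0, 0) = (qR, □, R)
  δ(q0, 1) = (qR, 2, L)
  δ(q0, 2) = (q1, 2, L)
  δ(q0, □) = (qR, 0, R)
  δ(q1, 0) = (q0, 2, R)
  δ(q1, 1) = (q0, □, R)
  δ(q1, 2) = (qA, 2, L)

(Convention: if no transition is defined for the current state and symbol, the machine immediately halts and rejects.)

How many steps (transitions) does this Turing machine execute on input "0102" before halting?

Execution trace:
Initial: [q0]0102
Step 1: δ(q0, 0) = (qR, □, R) → □[qR]102

The machine reaches the reject state qR and halts.

The machine executed 1 step before halting.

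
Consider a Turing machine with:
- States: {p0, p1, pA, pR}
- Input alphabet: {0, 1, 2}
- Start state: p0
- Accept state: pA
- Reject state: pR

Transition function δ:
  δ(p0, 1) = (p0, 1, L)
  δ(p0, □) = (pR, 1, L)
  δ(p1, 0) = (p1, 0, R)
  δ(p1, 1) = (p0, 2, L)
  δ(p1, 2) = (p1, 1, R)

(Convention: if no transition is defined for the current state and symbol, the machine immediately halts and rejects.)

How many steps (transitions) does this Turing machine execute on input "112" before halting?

Execution trace:
Initial: [p0]112
Step 1: δ(p0, 1) = (p0, 1, L) → [p0]□112
Step 2: δ(p0, □) = (pR, 1, L) → [pR]□1112

The machine reaches the reject state pR and halts.

The machine executed 2 steps before halting.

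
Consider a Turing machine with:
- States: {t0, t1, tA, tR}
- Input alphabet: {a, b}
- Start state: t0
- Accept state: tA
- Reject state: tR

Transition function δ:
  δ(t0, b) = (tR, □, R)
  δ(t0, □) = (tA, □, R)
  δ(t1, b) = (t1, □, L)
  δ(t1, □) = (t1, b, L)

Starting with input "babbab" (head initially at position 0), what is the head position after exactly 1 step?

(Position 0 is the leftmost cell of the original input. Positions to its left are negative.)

Execution trace (head position shown):
Step 0: [t0]babbab  (head at position 0)
Step 1: move right → □[tR]abbab  (head at position 1)

After 1 step, the head is at position 1.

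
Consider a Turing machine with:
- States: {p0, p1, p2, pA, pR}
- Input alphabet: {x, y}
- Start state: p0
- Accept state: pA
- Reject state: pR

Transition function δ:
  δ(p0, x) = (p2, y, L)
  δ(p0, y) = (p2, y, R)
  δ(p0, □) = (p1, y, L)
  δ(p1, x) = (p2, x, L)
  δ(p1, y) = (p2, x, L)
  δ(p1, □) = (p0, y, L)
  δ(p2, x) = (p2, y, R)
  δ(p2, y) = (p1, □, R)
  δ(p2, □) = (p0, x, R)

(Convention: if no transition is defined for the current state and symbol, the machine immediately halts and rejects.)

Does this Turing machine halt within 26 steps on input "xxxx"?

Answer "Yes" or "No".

Execution trace:
Initial: [p0]xxxx
Step 1: δ(p0, x) = (p2, y, L) → [p2]□yxxx
Step 2: δ(p2, □) = (p0, x, R) → x[p0]yxxx
Step 3: δ(p0, y) = (p2, y, R) → xy[p2]xxx
Step 4: δ(p2, x) = (p2, y, R) → xyy[p2]xx
Step 5: δ(p2, x) = (p2, y, R) → xyyy[p2]x
Step 6: δ(p2, x) = (p2, y, R) → xyyyy[p2]□
Step 7: δ(p2, □) = (p0, x, R) → xyyyyx[p0]□
Step 8: δ(p0, □) = (p1, y, L) → xyyyy[p1]xy
Step 9: δ(p1, x) = (p2, x, L) → xyyy[p2]yxy
Step 10: δ(p2, y) = (p1, □, R) → xyyy□[p1]xy
Step 11: δ(p1, x) = (p2, x, L) → xyyy[p2]□xy
Step 12: δ(p2, □) = (p0, x, R) → xyyyx[p0]xy
Step 13: δ(p0, x) = (p2, y, L) → xyyy[p2]xyy
Step 14: δ(p2, x) = (p2, y, R) → xyyyy[p2]yy
Step 15: δ(p2, y) = (p1, □, R) → xyyyy□[p1]y
Step 16: δ(p1, y) = (p2, x, L) → xyyyy[p2]□x
Step 17: δ(p2, □) = (p0, x, R) → xyyyyx[p0]x
Step 18: δ(p0, x) = (p2, y, L) → xyyyy[p2]xy
Step 19: δ(p2, x) = (p2, y, R) → xyyyyy[p2]y
Step 20: δ(p2, y) = (p1, □, R) → xyyyyy□[p1]□
Step 21: δ(p1, □) = (p0, y, L) → xyyyyy[p0]□y
Step 22: δ(p0, □) = (p1, y, L) → xyyyy[p1]yyy
Step 23: δ(p1, y) = (p2, x, L) → xyyy[p2]yxyy
Step 24: δ(p2, y) = (p1, □, R) → xyyy□[p1]xyy
Step 25: δ(p1, x) = (p2, x, L) → xyyy[p2]□xyy
Step 26: δ(p2, □) = (p0, x, R) → xyyyx[p0]xyy

The machine has not reached a halting state after 26 steps.
The machine did not halt within the 26-step bound.

Answer: No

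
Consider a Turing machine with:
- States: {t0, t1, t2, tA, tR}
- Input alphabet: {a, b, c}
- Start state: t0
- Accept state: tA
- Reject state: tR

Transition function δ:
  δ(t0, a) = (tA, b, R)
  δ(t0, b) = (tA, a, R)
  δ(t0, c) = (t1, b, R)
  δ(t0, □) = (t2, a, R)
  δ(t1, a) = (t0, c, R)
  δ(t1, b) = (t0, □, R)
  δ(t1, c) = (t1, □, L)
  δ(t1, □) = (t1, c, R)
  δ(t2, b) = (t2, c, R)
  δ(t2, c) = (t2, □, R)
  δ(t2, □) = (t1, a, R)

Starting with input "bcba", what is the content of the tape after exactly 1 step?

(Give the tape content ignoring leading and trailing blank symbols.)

Execution trace:
Initial: [t0]bcba
Step 1: δ(t0, b) = (tA, a, R) → a[tA]cba

The machine reaches the accept state tA and halts.

After 1 step, the tape (ignoring leading/trailing blanks) is: acba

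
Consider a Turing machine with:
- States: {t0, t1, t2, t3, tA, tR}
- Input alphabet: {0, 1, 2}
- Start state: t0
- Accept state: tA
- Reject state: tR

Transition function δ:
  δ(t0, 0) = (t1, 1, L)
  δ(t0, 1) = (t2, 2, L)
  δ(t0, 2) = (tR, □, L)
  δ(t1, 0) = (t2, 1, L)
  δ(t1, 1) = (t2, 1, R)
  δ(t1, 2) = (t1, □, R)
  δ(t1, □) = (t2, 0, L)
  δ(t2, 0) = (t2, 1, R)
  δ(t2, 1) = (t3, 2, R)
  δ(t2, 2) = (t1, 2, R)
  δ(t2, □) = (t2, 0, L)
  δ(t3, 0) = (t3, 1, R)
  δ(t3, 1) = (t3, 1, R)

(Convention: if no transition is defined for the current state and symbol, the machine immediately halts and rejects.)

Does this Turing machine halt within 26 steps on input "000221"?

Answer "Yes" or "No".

Execution trace:
Initial: [t0]000221
Step 1: δ(t0, 0) = (t1, 1, L) → [t1]□100221
Step 2: δ(t1, □) = (t2, 0, L) → [t2]□0100221
Step 3: δ(t2, □) = (t2, 0, L) → [t2]□00100221
Step 4: δ(t2, □) = (t2, 0, L) → [t2]□000100221
Step 5: δ(t2, □) = (t2, 0, L) → [t2]□0000100221
Step 6: δ(t2, □) = (t2, 0, L) → [t2]□00000100221
Step 7: δ(t2, □) = (t2, 0, L) → [t2]□000000100221
Step 8: δ(t2, □) = (t2, 0, L) → [t2]□0000000100221
Step 9: δ(t2, □) = (t2, 0, L) → [t2]□00000000100221
Step 10: δ(t2, □) = (t2, 0, L) → [t2]□000000000100221
Step 11: δ(t2, □) = (t2, 0, L) → [t2]□0000000000100221
Step 12: δ(t2, □) = (t2, 0, L) → [t2]□00000000000100221
Step 13: δ(t2, □) = (t2, 0, L) → [t2]□000000000000100221
Step 14: δ(t2, □) = (t2, 0, L) → [t2]□0000000000000100221
Step 15: δ(t2, □) = (t2, 0, L) → [t2]□00000000000000100221
Step 16: δ(t2, □) = (t2, 0, L) → [t2]□000000000000000100221
Step 17: δ(t2, □) = (t2, 0, L) → [t2]□0000000000000000100221
Step 18: δ(t2, □) = (t2, 0, L) → [t2]□00000000000000000100221
Step 19: δ(t2, □) = (t2, 0, L) → [t2]□000000000000000000100221
Step 20: δ(t2, □) = (t2, 0, L) → [t2]□0000000000000000000100221
Step 21: δ(t2, □) = (t2, 0, L) → [t2]□00000000000000000000100221
Step 22: δ(t2, □) = (t2, 0, L) → [t2]□000000000000000000000100221
Step 23: δ(t2, □) = (t2, 0, L) → [t2]□0000000000000000000000100221
Step 24: δ(t2, □) = (t2, 0, L) → [t2]□00000000000000000000000100221
Step 25: δ(t2, □) = (t2, 0, L) → [t2]□000000000000000000000000100221
Step 26: δ(t2, □) = (t2, 0, L) → [t2]□0000000000000000000000000100221

The machine has not reached a halting state after 26 steps.
The machine did not halt within the 26-step bound.

Answer: No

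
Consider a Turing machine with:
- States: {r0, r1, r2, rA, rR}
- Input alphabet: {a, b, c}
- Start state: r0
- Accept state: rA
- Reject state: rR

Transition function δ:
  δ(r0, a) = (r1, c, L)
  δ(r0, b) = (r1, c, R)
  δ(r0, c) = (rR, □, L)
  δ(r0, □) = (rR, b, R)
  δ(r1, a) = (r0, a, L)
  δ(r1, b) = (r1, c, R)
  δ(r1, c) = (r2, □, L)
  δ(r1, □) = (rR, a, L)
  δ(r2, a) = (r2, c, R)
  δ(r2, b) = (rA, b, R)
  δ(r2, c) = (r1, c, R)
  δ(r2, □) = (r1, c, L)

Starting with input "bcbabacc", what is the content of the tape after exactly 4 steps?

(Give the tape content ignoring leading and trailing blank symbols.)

Execution trace:
Initial: [r0]bcbabacc
Step 1: δ(r0, b) = (r1, c, R) → c[r1]cbabacc
Step 2: δ(r1, c) = (r2, □, L) → [r2]c□babacc
Step 3: δ(r2, c) = (r1, c, R) → c[r1]□babacc
Step 4: δ(r1, □) = (rR, a, L) → [rR]cababacc

The machine reaches the reject state rR and halts.

After 4 steps, the tape (ignoring leading/trailing blanks) is: cababacc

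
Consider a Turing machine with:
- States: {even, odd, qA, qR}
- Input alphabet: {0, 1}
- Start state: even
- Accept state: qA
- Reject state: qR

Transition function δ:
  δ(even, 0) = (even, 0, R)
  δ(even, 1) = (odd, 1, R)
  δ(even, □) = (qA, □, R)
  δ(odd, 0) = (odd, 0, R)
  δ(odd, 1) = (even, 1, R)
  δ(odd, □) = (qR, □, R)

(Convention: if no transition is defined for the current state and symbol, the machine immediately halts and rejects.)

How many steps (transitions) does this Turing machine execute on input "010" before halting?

Execution trace:
Initial: [even]010
Step 1: δ(even, 0) = (even, 0, R) → 0[even]10
Step 2: δ(even, 1) = (odd, 1, R) → 01[odd]0
Step 3: δ(odd, 0) = (odd, 0, R) → 010[odd]□
Step 4: δ(odd, □) = (qR, □, R) → 010□[qR]□

The machine reaches the reject state qR and halts.

The machine executed 4 steps before halting.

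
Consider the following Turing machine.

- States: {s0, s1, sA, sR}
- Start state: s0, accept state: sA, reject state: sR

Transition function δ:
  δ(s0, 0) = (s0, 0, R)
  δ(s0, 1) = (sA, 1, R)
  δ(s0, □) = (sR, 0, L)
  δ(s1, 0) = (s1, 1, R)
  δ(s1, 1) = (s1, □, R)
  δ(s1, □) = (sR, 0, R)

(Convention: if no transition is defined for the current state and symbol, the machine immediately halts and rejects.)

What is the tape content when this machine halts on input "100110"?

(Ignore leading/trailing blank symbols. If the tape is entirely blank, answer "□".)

Execution trace:
Initial: [s0]100110
Step 1: δ(s0, 1) = (sA, 1, R) → 1[sA]00110

The machine reaches the accept state sA and halts.

Final tape (ignoring leading/trailing blanks): 100110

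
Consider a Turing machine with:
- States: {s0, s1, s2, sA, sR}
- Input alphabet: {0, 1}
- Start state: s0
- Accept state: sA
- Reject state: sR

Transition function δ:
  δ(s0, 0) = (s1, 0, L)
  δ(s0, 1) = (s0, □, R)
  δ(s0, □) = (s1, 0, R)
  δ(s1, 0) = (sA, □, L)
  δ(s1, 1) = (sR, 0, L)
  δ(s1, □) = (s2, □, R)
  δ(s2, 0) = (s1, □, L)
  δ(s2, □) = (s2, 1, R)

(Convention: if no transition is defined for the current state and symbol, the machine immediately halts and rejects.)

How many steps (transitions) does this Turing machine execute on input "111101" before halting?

Execution trace:
Initial: [s0]111101
Step 1: δ(s0, 1) = (s0, □, R) → □[s0]11101
Step 2: δ(s0, 1) = (s0, □, R) → □□[s0]1101
Step 3: δ(s0, 1) = (s0, □, R) → □□□[s0]101
Step 4: δ(s0, 1) = (s0, □, R) → □□□□[s0]01
Step 5: δ(s0, 0) = (s1, 0, L) → □□□[s1]□01
Step 6: δ(s1, □) = (s2, □, R) → □□□□[s2]01
Step 7: δ(s2, 0) = (s1, □, L) → □□□[s1]□□1
Step 8: δ(s1, □) = (s2, □, R) → □□□□[s2]□1
Step 9: δ(s2, □) = (s2, 1, R) → □□□□1[s2]1

No transition is defined for δ(s2, 1). By convention the machine halts and rejects.

The machine executed 9 steps before halting.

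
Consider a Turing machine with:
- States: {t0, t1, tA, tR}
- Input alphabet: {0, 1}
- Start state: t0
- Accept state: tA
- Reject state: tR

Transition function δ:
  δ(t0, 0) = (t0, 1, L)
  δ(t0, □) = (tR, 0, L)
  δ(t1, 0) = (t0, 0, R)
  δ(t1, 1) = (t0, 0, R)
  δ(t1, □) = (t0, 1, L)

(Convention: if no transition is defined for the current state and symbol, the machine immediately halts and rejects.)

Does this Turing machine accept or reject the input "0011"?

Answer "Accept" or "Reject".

Execution trace:
Initial: [t0]0011
Step 1: δ(t0, 0) = (t0, 1, L) → [t0]□1011
Step 2: δ(t0, □) = (tR, 0, L) → [tR]□01011

The machine reaches the reject state tR and halts.

Answer: Reject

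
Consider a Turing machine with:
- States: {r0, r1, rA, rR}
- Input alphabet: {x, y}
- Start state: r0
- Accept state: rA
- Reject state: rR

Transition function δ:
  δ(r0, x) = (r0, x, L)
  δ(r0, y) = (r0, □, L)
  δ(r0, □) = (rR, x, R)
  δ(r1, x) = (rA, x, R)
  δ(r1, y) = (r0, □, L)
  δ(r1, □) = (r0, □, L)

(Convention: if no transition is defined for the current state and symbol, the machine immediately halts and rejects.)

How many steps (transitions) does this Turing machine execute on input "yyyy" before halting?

Execution trace:
Initial: [r0]yyyy
Step 1: δ(r0, y) = (r0, □, L) → [r0]□□yyy
Step 2: δ(r0, □) = (rR, x, R) → x[rR]□yyy

The machine reaches the reject state rR and halts.

The machine executed 2 steps before halting.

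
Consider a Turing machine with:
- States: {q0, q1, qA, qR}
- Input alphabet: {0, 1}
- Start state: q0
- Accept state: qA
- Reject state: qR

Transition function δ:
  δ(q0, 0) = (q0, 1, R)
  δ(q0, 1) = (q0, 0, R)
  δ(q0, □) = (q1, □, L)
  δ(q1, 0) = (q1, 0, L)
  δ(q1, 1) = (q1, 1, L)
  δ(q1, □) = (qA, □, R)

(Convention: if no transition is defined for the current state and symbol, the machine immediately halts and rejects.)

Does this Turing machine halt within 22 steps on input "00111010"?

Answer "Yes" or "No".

Execution trace:
Initial: [q0]00111010
Step 1: δ(q0, 0) = (q0, 1, R) → 1[q0]0111010
Step 2: δ(q0, 0) = (q0, 1, R) → 11[q0]111010
Step 3: δ(q0, 1) = (q0, 0, R) → 110[q0]11010
Step 4: δ(q0, 1) = (q0, 0, R) → 1100[q0]1010
Step 5: δ(q0, 1) = (q0, 0, R) → 11000[q0]010
Step 6: δ(q0, 0) = (q0, 1, R) → 110001[q0]10
Step 7: δ(q0, 1) = (q0, 0, R) → 1100010[q0]0
Step 8: δ(q0, 0) = (q0, 1, R) → 11000101[q0]□
Step 9: δ(q0, □) = (q1, □, L) → 1100010[q1]1□
Step 10: δ(q1, 1) = (q1, 1, L) → 110001[q1]01□
Step 11: δ(q1, 0) = (q1, 0, L) → 11000[q1]101□
Step 12: δ(q1, 1) = (q1, 1, L) → 1100[q1]0101□
Step 13: δ(q1, 0) = (q1, 0, L) → 110[q1]00101□
Step 14: δ(q1, 0) = (q1, 0, L) → 11[q1]000101□
Step 15: δ(q1, 0) = (q1, 0, L) → 1[q1]1000101□
Step 16: δ(q1, 1) = (q1, 1, L) → [q1]11000101□
Step 17: δ(q1, 1) = (q1, 1, L) → [q1]□11000101□
Step 18: δ(q1, □) = (qA, □, R) → □[qA]11000101□

The machine reaches the accept state qA and halts.
The machine halted after 18 steps (within the 22-step bound).

Answer: Yes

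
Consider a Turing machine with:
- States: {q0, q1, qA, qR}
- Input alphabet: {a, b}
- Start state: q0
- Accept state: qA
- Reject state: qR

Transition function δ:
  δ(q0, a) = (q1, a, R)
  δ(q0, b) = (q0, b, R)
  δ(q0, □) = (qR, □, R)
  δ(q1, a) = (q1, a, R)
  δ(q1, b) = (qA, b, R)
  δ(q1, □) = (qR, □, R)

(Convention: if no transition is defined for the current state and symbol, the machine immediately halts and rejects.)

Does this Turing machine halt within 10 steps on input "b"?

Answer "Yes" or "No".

Execution trace:
Initial: [q0]b
Step 1: δ(q0, b) = (q0, b, R) → b[q0]□
Step 2: δ(q0, □) = (qR, □, R) → b□[qR]□

The machine reaches the reject state qR and halts.
The machine halted after 2 steps (within the 10-step bound).

Answer: Yes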